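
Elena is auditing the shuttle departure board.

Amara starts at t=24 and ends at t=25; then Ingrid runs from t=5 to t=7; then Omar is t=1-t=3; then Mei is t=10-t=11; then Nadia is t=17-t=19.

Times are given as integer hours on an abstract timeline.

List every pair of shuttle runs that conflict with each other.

no conflicts

Sorted by start: Omar, Ingrid, Mei, Nadia, Amara.
Ingrid starts after Omar ends; Omar is clear from here.
Mei starts after Ingrid ends; Ingrid is clear from here.
Nadia starts after Mei ends; Mei is clear from here.
Amara starts after Nadia ends.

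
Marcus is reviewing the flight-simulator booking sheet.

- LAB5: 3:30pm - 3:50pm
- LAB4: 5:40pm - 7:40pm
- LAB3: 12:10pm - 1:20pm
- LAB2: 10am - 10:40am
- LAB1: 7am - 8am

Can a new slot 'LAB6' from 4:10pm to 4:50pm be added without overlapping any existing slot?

Yes — the slot is free

LAB1: ends 8am at or before LAB6 starts 4:10pm → clear.
LAB2: ends 10:40am at or before LAB6 starts 4:10pm → clear.
LAB3: ends 1:20pm at or before LAB6 starts 4:10pm → clear.
LAB5: ends 3:50pm at or before LAB6 starts 4:10pm → clear.
LAB4: starts 5:40pm at or after LAB6 ends 4:50pm → clear.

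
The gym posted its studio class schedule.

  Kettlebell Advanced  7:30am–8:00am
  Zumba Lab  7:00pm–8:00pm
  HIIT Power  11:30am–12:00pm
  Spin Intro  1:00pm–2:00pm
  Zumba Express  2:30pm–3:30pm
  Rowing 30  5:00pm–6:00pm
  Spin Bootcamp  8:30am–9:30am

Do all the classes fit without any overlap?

Yes

Two intervals overlap when each starts before the other ends.
Sorted by start: Kettlebell Advanced, Spin Bootcamp, HIIT Power, Spin Intro, Zumba Express, Rowing 30, Zumba Lab.
Spin Bootcamp starts after Kettlebell Advanced ends; Kettlebell Advanced is clear from here.
HIIT Power starts after Spin Bootcamp ends; Spin Bootcamp is clear from here.
Spin Intro starts after HIIT Power ends; HIIT Power is clear from here.
Zumba Express starts after Spin Intro ends; Spin Intro is clear from here.
Rowing 30 starts after Zumba Express ends; Zumba Express is clear from here.
Zumba Lab starts after Rowing 30 ends.
Every pair is clear; the schedule has no overlaps.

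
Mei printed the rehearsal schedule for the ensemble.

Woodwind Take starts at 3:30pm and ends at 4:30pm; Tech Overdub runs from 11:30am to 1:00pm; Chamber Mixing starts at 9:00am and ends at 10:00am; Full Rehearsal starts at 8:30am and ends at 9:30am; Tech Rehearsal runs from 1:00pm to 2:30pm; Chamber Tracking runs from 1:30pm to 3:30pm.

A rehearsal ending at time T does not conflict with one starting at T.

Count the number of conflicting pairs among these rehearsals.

Sorted by start: Full Rehearsal, Chamber Mixing, Tech Overdub, Tech Rehearsal, Chamber Tracking, Woodwind Take.
Chamber Mixing starts before Full Rehearsal ends → Full Rehearsal and Chamber Mixing overlap.
Tech Overdub starts after Full Rehearsal ends — done with Full Rehearsal.
Tech Overdub starts after Chamber Mixing ends — done with Chamber Mixing.
Tech Rehearsal starts exactly when Tech Overdub ends (back-to-back, no overlap) — done with Tech Overdub.
Chamber Tracking starts before Tech Rehearsal ends → Tech Rehearsal and Chamber Tracking overlap.
Woodwind Take starts after Tech Rehearsal ends.
Woodwind Take starts exactly when Chamber Tracking ends (back-to-back, no overlap).
Overlapping pairs: Chamber Mixing & Full Rehearsal, Chamber Tracking & Tech Rehearsal — 2 in total.

2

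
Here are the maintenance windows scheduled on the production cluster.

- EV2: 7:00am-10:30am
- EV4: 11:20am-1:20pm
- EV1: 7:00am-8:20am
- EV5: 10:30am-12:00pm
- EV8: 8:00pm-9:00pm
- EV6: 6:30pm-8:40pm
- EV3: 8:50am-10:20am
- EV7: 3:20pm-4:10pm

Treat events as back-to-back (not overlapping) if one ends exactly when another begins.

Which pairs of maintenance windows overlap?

EV1 & EV2, EV2 & EV3, EV4 & EV5, EV6 & EV8

Sorted by start: EV1, EV2, EV3, EV5, EV4, EV7, EV6, EV8.
EV2 starts before EV1 ends → EV1 and EV2 overlap.
EV3 starts after EV1 ends, so EV1 has no further overlaps.
EV3 starts before EV2 ends → EV2 and EV3 overlap.
EV5 starts exactly when EV2 ends (back-to-back, no overlap), so EV2 has no further overlaps.
EV5 starts after EV3 ends, so EV3 has no further overlaps.
EV4 starts before EV5 ends → EV5 and EV4 overlap.
EV7 starts after EV5 ends, so EV5 has no further overlaps.
EV7 starts after EV4 ends, so EV4 has no further overlaps.
EV6 starts after EV7 ends, so EV7 has no further overlaps.
EV8 starts before EV6 ends → EV6 and EV8 overlap.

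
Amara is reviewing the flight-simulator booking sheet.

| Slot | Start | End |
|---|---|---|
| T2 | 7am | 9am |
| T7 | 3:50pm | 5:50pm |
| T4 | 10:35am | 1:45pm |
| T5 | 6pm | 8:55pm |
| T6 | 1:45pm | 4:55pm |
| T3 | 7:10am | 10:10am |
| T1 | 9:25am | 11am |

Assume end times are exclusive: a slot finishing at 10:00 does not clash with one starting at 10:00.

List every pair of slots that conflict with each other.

Sorted by start: T2, T3, T1, T4, T6, T7, T5.
T3 starts before T2 ends → T2 and T3 overlap.
T1 starts after T2 ends; T2 is clear from here.
T1 starts before T3 ends → T3 and T1 overlap.
T4 starts after T3 ends; T3 is clear from here.
T4 starts before T1 ends → T1 and T4 overlap.
T6 starts after T1 ends; T1 is clear from here.
T6 starts exactly when T4 ends (back-to-back, no overlap); T4 is clear from here.
T7 starts before T6 ends → T6 and T7 overlap.
T5 starts after T6 ends.
T5 starts after T7 ends.

T1 & T3, T1 & T4, T2 & T3, T6 & T7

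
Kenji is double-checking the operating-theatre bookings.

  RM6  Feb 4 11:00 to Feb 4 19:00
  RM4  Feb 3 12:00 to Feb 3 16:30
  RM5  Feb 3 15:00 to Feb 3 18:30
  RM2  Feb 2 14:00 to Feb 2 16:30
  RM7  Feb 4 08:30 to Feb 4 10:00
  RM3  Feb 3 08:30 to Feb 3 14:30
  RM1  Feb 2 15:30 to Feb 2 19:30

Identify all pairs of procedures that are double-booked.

Sorted by start: RM2, RM1, RM3, RM4, RM5, RM7, RM6.
RM1 starts before RM2 ends → RM2 and RM1 overlap.
RM3 starts after RM2 ends; RM2 is clear from here.
RM3 starts after RM1 ends; RM1 is clear from here.
RM4 starts before RM3 ends → RM3 and RM4 overlap.
RM5 starts after RM3 ends; RM3 is clear from here.
RM5 starts before RM4 ends → RM4 and RM5 overlap.
RM7 starts after RM4 ends; RM4 is clear from here.
RM7 starts after RM5 ends; RM5 is clear from here.
RM6 starts after RM7 ends.

RM1 & RM2, RM3 & RM4, RM4 & RM5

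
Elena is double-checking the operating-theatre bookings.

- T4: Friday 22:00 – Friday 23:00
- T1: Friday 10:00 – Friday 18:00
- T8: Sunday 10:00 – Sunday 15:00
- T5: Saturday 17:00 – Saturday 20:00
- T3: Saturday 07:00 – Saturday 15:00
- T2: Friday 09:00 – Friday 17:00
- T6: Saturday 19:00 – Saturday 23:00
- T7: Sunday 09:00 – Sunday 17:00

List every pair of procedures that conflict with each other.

T1 & T2, T5 & T6, T7 & T8

Two intervals overlap when each starts before the other ends.
Sorted by start: T2, T1, T4, T3, T5, T6, T7, T8.
T1 starts before T2 ends → T2 and T1 overlap.
T4 starts after T2 ends; T2 is clear from here.
T4 starts after T1 ends; T1 is clear from here.
T3 starts after T4 ends; T4 is clear from here.
T5 starts after T3 ends; T3 is clear from here.
T6 starts before T5 ends → T5 and T6 overlap.
T7 starts after T5 ends; T5 is clear from here.
T7 starts after T6 ends; T6 is clear from here.
T8 starts before T7 ends → T7 and T8 overlap.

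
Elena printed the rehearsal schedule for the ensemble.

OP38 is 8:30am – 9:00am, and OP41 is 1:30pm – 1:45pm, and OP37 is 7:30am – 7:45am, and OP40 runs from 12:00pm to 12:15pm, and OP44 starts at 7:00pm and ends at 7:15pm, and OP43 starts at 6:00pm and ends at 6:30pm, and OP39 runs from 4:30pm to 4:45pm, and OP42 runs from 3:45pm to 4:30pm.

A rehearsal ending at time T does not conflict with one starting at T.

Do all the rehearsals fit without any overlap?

Sorted by start: OP37, OP38, OP40, OP41, OP42, OP39, OP43, OP44.
OP38 starts after OP37 ends; OP37 is clear from here.
OP40 starts after OP38 ends; OP38 is clear from here.
OP41 starts after OP40 ends; OP40 is clear from here.
OP42 starts after OP41 ends; OP41 is clear from here.
OP39 starts exactly when OP42 ends (back-to-back, no overlap); OP42 is clear from here.
OP43 starts after OP39 ends; OP39 is clear from here.
OP44 starts after OP43 ends.
Every pair is clear; the schedule has no overlaps.

Yes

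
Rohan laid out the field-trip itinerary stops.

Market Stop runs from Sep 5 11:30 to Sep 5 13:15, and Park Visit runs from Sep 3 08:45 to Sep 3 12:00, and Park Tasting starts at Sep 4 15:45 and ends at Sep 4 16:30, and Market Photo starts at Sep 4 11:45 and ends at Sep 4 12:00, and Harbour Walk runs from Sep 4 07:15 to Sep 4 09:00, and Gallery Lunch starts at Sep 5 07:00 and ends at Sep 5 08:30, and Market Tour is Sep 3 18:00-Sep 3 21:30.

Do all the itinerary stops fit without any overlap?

Yes

Sorted by start: Park Visit, Market Tour, Harbour Walk, Market Photo, Park Tasting, Gallery Lunch, Market Stop.
Market Tour starts after Park Visit ends — done with Park Visit.
Harbour Walk starts after Market Tour ends — done with Market Tour.
Market Photo starts after Harbour Walk ends — done with Harbour Walk.
Park Tasting starts after Market Photo ends — done with Market Photo.
Gallery Lunch starts after Park Tasting ends — done with Park Tasting.
Market Stop starts after Gallery Lunch ends.
Every pair is clear; the schedule has no overlaps.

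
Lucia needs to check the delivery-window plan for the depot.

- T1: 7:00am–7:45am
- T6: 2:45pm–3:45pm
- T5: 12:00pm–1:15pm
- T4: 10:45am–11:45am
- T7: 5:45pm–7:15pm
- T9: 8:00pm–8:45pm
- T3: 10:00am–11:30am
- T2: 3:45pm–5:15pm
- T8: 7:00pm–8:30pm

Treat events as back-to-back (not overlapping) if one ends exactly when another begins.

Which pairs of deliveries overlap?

Sorted by start: T1, T3, T4, T5, T6, T2, T7, T8, T9.
T3 starts after T1 ends, so nothing later overlaps T1 either.
T4 starts before T3 ends → T3 and T4 overlap.
T5 starts after T3 ends, so nothing later overlaps T3 either.
T5 starts after T4 ends, so nothing later overlaps T4 either.
T6 starts after T5 ends, so nothing later overlaps T5 either.
T2 starts exactly when T6 ends (back-to-back, no overlap), so nothing later overlaps T6 either.
T7 starts after T2 ends, so nothing later overlaps T2 either.
T8 starts before T7 ends → T7 and T8 overlap.
T9 starts after T7 ends.
T9 starts before T8 ends → T8 and T9 overlap.

T3 & T4, T7 & T8, T8 & T9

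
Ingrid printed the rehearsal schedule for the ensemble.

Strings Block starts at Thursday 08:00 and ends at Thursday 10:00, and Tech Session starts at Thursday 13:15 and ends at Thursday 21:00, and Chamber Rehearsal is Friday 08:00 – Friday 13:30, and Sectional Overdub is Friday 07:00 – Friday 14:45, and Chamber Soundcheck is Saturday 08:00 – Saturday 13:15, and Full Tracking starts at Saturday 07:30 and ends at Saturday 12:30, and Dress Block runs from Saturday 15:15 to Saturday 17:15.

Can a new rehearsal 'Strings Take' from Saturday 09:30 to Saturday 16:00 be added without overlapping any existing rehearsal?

No — it overlaps Chamber Soundcheck, Dress Block, Full Tracking

Strings Block: ends Thursday 10:00 at or before Strings Take starts Saturday 09:30 → clear.
Tech Session: ends Thursday 21:00 at or before Strings Take starts Saturday 09:30 → clear.
Sectional Overdub: ends Friday 14:45 at or before Strings Take starts Saturday 09:30 → clear.
Chamber Rehearsal: ends Friday 13:30 at or before Strings Take starts Saturday 09:30 → clear.
Full Tracking: starts Saturday 07:30 before Strings Take ends Saturday 16:00, and ends Saturday 12:30 after Strings Take starts Saturday 09:30 → overlap.
Chamber Soundcheck: starts Saturday 08:00 before Strings Take ends Saturday 16:00, and ends Saturday 13:15 after Strings Take starts Saturday 09:30 → overlap.
Dress Block: starts Saturday 15:15 before Strings Take ends Saturday 16:00, and ends Saturday 17:15 after Strings Take starts Saturday 09:30 → overlap.
Strings Take overlaps Chamber Soundcheck, Full Tracking, Dress Block.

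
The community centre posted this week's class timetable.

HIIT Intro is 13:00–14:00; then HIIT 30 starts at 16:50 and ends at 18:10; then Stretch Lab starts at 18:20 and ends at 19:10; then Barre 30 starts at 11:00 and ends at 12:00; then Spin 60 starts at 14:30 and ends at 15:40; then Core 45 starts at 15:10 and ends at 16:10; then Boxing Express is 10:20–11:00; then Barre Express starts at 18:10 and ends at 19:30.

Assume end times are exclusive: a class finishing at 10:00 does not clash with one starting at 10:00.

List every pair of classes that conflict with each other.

Barre Express & Stretch Lab, Core 45 & Spin 60

Check each pair: they overlap iff neither finishes before the other starts.
Sorted by start: Boxing Express, Barre 30, HIIT Intro, Spin 60, Core 45, HIIT 30, Barre Express, Stretch Lab.
Barre 30 starts exactly when Boxing Express ends (back-to-back, no overlap); Boxing Express is clear from here.
HIIT Intro starts after Barre 30 ends; Barre 30 is clear from here.
Spin 60 starts after HIIT Intro ends; HIIT Intro is clear from here.
Core 45 starts before Spin 60 ends → Spin 60 and Core 45 overlap.
HIIT 30 starts after Spin 60 ends; Spin 60 is clear from here.
HIIT 30 starts after Core 45 ends; Core 45 is clear from here.
Barre Express starts exactly when HIIT 30 ends (back-to-back, no overlap); HIIT 30 is clear from here.
Stretch Lab starts before Barre Express ends → Barre Express and Stretch Lab overlap.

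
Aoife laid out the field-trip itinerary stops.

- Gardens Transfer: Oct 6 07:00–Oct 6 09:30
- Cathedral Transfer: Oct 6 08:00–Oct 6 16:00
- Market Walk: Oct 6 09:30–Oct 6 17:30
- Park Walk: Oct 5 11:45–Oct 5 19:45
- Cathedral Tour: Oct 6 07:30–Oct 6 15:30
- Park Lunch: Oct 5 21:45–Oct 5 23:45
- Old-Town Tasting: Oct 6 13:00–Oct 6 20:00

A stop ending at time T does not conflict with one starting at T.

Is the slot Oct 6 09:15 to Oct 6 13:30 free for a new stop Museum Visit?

Park Walk: ends Oct 5 19:45 at or before Museum Visit starts Oct 6 09:15 → clear.
Park Lunch: ends Oct 5 23:45 at or before Museum Visit starts Oct 6 09:15 → clear.
Gardens Transfer: starts Oct 6 07:00 before Museum Visit ends Oct 6 13:30, and ends Oct 6 09:30 after Museum Visit starts Oct 6 09:15 → overlap.
Cathedral Tour: starts Oct 6 07:30 before Museum Visit ends Oct 6 13:30, and ends Oct 6 15:30 after Museum Visit starts Oct 6 09:15 → overlap.
Cathedral Transfer: starts Oct 6 08:00 before Museum Visit ends Oct 6 13:30, and ends Oct 6 16:00 after Museum Visit starts Oct 6 09:15 → overlap.
Market Walk: starts Oct 6 09:30 before Museum Visit ends Oct 6 13:30, and ends Oct 6 17:30 after Museum Visit starts Oct 6 09:15 → overlap.
Old-Town Tasting: starts Oct 6 13:00 before Museum Visit ends Oct 6 13:30, and ends Oct 6 20:00 after Museum Visit starts Oct 6 09:15 → overlap.
Museum Visit overlaps Market Walk, Cathedral Tour, Gardens Transfer, Cathedral Transfer, Old-Town Tasting.

No — it overlaps Cathedral Tour, Cathedral Transfer, Gardens Transfer, Market Walk, Old-Town Tasting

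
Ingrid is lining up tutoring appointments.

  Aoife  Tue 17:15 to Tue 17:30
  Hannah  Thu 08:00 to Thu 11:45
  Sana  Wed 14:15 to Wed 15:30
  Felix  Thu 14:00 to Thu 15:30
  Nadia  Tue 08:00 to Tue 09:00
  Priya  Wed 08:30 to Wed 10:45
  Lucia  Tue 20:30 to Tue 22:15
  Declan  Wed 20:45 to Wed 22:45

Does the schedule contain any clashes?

Sorted by start: Nadia, Aoife, Lucia, Priya, Sana, Declan, Hannah, Felix.
Aoife starts after Nadia ends, so nothing later overlaps Nadia either.
Lucia starts after Aoife ends, so nothing later overlaps Aoife either.
Priya starts after Lucia ends, so nothing later overlaps Lucia either.
Sana starts after Priya ends, so nothing later overlaps Priya either.
Declan starts after Sana ends, so nothing later overlaps Sana either.
Hannah starts after Declan ends, so nothing later overlaps Declan either.
Felix starts after Hannah ends.
Every pair is clear; the schedule has no overlaps.

No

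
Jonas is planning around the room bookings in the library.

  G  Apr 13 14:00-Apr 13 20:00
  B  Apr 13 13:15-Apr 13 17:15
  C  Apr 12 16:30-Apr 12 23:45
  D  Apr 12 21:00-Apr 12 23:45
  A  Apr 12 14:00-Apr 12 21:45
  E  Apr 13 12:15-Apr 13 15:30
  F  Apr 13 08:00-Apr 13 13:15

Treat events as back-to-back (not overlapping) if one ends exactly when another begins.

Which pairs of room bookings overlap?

Two intervals overlap when each starts before the other ends.
Sorted by start: A, C, D, F, E, B, G.
C starts before A ends → A and C overlap.
D starts before A ends → A and D overlap.
F starts after A ends; A is clear from here.
D starts before C ends → C and D overlap.
F starts after C ends; C is clear from here.
F starts after D ends; D is clear from here.
E starts before F ends → F and E overlap.
B starts exactly when F ends (back-to-back, no overlap); F is clear from here.
B starts before E ends → E and B overlap.
G starts before E ends → E and G overlap.
G starts before B ends → B and G overlap.

A & C, A & D, B & E, B & G, C & D, E & F, E & G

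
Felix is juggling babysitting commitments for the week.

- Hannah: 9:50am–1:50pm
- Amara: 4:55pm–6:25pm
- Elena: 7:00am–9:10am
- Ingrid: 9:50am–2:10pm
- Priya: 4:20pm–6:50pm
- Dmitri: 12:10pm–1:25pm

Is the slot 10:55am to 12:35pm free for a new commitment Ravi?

No — it overlaps Dmitri, Hannah, Ingrid

Elena: ends 9:10am at or before Ravi starts 10:55am → clear.
Ingrid: starts 9:50am before Ravi ends 12:35pm, and ends 2:10pm after Ravi starts 10:55am → overlap.
Hannah: starts 9:50am before Ravi ends 12:35pm, and ends 1:50pm after Ravi starts 10:55am → overlap.
Dmitri: starts 12:10pm before Ravi ends 12:35pm, and ends 1:25pm after Ravi starts 10:55am → overlap.
Priya: starts 4:20pm at or after Ravi ends 12:35pm → clear.
Amara: starts 4:55pm at or after Ravi ends 12:35pm → clear.
Ravi overlaps Dmitri, Ingrid, Hannah.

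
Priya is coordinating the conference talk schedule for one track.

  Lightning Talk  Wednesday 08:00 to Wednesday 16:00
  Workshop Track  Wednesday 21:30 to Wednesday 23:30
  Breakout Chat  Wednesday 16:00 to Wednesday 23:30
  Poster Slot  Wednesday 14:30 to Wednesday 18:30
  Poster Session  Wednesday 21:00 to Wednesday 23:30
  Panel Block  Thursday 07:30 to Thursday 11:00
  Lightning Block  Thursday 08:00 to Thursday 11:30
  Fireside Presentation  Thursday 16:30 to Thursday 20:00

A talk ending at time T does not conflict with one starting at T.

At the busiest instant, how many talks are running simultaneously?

Walk through starts and ends in time order (an end at T is processed before a start at T):
Wednesday 08:00 start Lightning Talk → 1
Wednesday 14:30 start Poster Slot → 2
Wednesday 16:00 end Lightning Talk → 1
Wednesday 16:00 start Breakout Chat → 2
Wednesday 18:30 end Poster Slot → 1
Wednesday 21:00 start Poster Session → 2
Wednesday 21:30 start Workshop Track → 3
Wednesday 23:30 end Breakout Chat → 2
Wednesday 23:30 end Poster Session → 1
Wednesday 23:30 end Workshop Track → 0
Thursday 07:30 start Panel Block → 1
Thursday 08:00 start Lightning Block → 2
Thursday 11:00 end Panel Block → 1
Thursday 11:30 end Lightning Block → 0
Thursday 16:30 start Fireside Presentation → 1
Thursday 20:00 end Fireside Presentation → 0
Peak is 3, at Wednesday 21:30 (Breakout Chat, Poster Session, Workshop Track).

3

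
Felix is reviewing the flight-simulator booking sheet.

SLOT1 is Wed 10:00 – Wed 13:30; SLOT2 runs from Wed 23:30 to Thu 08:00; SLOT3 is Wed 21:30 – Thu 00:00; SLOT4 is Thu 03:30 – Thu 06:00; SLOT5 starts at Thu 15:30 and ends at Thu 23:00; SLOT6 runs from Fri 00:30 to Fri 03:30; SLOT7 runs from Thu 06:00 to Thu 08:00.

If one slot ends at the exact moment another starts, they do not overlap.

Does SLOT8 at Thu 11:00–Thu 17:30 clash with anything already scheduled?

Yes — it overlaps SLOT5

SLOT1: ends Wed 13:30 at or before SLOT8 starts Thu 11:00 → clear.
SLOT3: ends Thu 00:00 at or before SLOT8 starts Thu 11:00 → clear.
SLOT2: ends Thu 08:00 at or before SLOT8 starts Thu 11:00 → clear.
SLOT4: ends Thu 06:00 at or before SLOT8 starts Thu 11:00 → clear.
SLOT7: ends Thu 08:00 at or before SLOT8 starts Thu 11:00 → clear.
SLOT5: starts Thu 15:30 before SLOT8 ends Thu 17:30, and ends Thu 23:00 after SLOT8 starts Thu 11:00 → overlap.
SLOT6: starts Fri 00:30 at or after SLOT8 ends Thu 17:30 → clear.
SLOT8 overlaps SLOT5.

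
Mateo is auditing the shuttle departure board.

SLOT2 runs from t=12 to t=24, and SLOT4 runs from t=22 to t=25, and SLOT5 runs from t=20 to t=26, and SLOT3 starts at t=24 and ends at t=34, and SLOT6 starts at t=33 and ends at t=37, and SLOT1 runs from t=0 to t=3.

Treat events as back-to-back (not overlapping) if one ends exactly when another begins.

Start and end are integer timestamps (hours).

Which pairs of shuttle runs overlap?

SLOT2 & SLOT4, SLOT2 & SLOT5, SLOT3 & SLOT4, SLOT3 & SLOT5, SLOT3 & SLOT6, SLOT4 & SLOT5

Sorted by start: SLOT1, SLOT2, SLOT5, SLOT4, SLOT3, SLOT6.
SLOT2 starts after SLOT1 ends — done with SLOT1.
SLOT5 starts before SLOT2 ends → SLOT2 and SLOT5 overlap.
SLOT4 starts before SLOT2 ends → SLOT2 and SLOT4 overlap.
SLOT3 starts exactly when SLOT2 ends (back-to-back, no overlap) — done with SLOT2.
SLOT4 starts before SLOT5 ends → SLOT5 and SLOT4 overlap.
SLOT3 starts before SLOT5 ends → SLOT5 and SLOT3 overlap.
SLOT6 starts after SLOT5 ends.
SLOT3 starts before SLOT4 ends → SLOT4 and SLOT3 overlap.
SLOT6 starts after SLOT4 ends.
SLOT6 starts before SLOT3 ends → SLOT3 and SLOT6 overlap.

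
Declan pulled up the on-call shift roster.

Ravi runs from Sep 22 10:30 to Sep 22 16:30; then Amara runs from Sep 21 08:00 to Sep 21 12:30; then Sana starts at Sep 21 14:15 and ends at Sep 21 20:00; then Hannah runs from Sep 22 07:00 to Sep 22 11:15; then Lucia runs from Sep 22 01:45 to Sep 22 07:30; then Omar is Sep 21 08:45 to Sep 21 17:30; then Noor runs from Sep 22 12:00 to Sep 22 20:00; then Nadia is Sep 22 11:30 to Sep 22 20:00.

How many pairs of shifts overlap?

7

Two intervals overlap when each starts before the other ends.
Sorted by start: Amara, Omar, Sana, Lucia, Hannah, Ravi, Nadia, Noor.
Omar starts before Amara ends → Amara and Omar overlap.
Sana starts after Amara ends; Amara is clear from here.
Sana starts before Omar ends → Omar and Sana overlap.
Lucia starts after Omar ends; Omar is clear from here.
Lucia starts after Sana ends; Sana is clear from here.
Hannah starts before Lucia ends → Lucia and Hannah overlap.
Ravi starts after Lucia ends; Lucia is clear from here.
Ravi starts before Hannah ends → Hannah and Ravi overlap.
Nadia starts after Hannah ends; Hannah is clear from here.
Nadia starts before Ravi ends → Ravi and Nadia overlap.
Noor starts before Ravi ends → Ravi and Noor overlap.
Noor starts before Nadia ends → Nadia and Noor overlap.
Overlapping pairs: Amara & Omar, Hannah & Lucia, Hannah & Ravi, Nadia & Noor, Nadia & Ravi, Noor & Ravi, Omar & Sana — 7 in total.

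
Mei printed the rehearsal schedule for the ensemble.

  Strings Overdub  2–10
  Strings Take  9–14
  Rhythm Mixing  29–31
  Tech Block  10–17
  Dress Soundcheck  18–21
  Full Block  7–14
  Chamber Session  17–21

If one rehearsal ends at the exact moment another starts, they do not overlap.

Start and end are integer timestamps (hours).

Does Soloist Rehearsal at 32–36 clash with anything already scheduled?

Strings Overdub: ends 10 at or before Soloist Rehearsal starts 32 → clear.
Full Block: ends 14 at or before Soloist Rehearsal starts 32 → clear.
Strings Take: ends 14 at or before Soloist Rehearsal starts 32 → clear.
Tech Block: ends 17 at or before Soloist Rehearsal starts 32 → clear.
Chamber Session: ends 21 at or before Soloist Rehearsal starts 32 → clear.
Dress Soundcheck: ends 21 at or before Soloist Rehearsal starts 32 → clear.
Rhythm Mixing: ends 31 at or before Soloist Rehearsal starts 32 → clear.

No — it doesn't clash with anything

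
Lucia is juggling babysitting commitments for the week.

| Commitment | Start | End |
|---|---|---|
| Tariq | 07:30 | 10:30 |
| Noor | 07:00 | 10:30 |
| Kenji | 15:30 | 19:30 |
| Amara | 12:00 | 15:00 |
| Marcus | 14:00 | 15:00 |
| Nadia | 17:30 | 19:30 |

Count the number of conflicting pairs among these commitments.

3

Sorted by start: Noor, Tariq, Amara, Marcus, Kenji, Nadia.
Tariq starts before Noor ends → Noor and Tariq overlap.
Amara starts after Noor ends — done with Noor.
Amara starts after Tariq ends — done with Tariq.
Marcus starts before Amara ends → Amara and Marcus overlap.
Kenji starts after Amara ends — done with Amara.
Kenji starts after Marcus ends — done with Marcus.
Nadia starts before Kenji ends → Kenji and Nadia overlap.
Overlapping pairs: Amara & Marcus, Kenji & Nadia, Noor & Tariq — 3 in total.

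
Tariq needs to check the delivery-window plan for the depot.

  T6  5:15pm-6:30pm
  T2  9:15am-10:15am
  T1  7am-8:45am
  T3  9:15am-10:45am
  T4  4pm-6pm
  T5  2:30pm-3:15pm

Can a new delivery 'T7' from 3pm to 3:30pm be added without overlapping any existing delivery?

No — it overlaps T5

T1: ends 8:45am at or before T7 starts 3pm → clear.
T2: ends 10:15am at or before T7 starts 3pm → clear.
T3: ends 10:45am at or before T7 starts 3pm → clear.
T5: starts 2:30pm before T7 ends 3:30pm, and ends 3:15pm after T7 starts 3pm → overlap.
T4: starts 4pm at or after T7 ends 3:30pm → clear.
T6: starts 5:15pm at or after T7 ends 3:30pm → clear.
T7 overlaps T5.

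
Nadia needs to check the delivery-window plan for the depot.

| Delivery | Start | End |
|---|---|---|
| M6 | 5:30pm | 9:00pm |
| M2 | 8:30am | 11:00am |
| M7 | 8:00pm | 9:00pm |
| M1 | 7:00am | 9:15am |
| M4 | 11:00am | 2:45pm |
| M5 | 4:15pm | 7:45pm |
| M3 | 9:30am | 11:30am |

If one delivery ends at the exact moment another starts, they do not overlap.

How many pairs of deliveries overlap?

5

Sorted by start: M1, M2, M3, M4, M5, M6, M7.
M2 starts before M1 ends → M1 and M2 overlap.
M3 starts after M1 ends; M1 is clear from here.
M3 starts before M2 ends → M2 and M3 overlap.
M4 starts exactly when M2 ends (back-to-back, no overlap); M2 is clear from here.
M4 starts before M3 ends → M3 and M4 overlap.
M5 starts after M3 ends; M3 is clear from here.
M5 starts after M4 ends; M4 is clear from here.
M6 starts before M5 ends → M5 and M6 overlap.
M7 starts after M5 ends.
M7 starts before M6 ends → M6 and M7 overlap.
Overlapping pairs: M1 & M2, M2 & M3, M3 & M4, M5 & M6, M6 & M7 — 5 in total.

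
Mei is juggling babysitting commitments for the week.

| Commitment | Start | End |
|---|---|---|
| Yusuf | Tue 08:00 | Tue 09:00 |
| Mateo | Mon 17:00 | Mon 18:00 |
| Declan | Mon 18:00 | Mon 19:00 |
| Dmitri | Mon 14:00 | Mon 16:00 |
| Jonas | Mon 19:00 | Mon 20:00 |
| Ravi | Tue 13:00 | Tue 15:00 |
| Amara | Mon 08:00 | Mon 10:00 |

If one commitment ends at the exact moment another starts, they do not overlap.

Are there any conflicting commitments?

No

Two intervals overlap when each starts before the other ends.
Sorted by start: Amara, Dmitri, Mateo, Declan, Jonas, Yusuf, Ravi.
Dmitri starts after Amara ends, so Amara has no further overlaps.
Mateo starts after Dmitri ends, so Dmitri has no further overlaps.
Declan starts exactly when Mateo ends (back-to-back, no overlap), so Mateo has no further overlaps.
Jonas starts exactly when Declan ends (back-to-back, no overlap), so Declan has no further overlaps.
Yusuf starts after Jonas ends, so Jonas has no further overlaps.
Ravi starts after Yusuf ends.
Every pair is clear; the schedule has no overlaps.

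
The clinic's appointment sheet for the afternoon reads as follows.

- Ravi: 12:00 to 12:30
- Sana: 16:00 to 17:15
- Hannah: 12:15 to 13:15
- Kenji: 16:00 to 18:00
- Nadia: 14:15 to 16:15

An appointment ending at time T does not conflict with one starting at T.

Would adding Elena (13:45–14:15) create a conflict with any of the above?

No — it doesn't clash with anything

Ravi: ends 12:30 at or before Elena starts 13:45 → clear.
Hannah: ends 13:15 at or before Elena starts 13:45 → clear.
Nadia: starts 14:15 at or after Elena ends 14:15 → clear.
Sana: starts 16:00 at or after Elena ends 14:15 → clear.
Kenji: starts 16:00 at or after Elena ends 14:15 → clear.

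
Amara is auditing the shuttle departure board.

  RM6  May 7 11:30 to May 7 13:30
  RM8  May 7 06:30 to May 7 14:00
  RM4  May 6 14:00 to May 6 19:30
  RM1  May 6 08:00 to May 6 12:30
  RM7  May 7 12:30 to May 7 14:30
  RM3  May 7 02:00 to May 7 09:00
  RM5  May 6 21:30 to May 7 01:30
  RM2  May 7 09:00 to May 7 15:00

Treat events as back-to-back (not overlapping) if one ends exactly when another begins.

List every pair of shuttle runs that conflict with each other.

Sorted by start: RM1, RM4, RM5, RM3, RM8, RM2, RM6, RM7.
RM4 starts after RM1 ends, so nothing later overlaps RM1 either.
RM5 starts after RM4 ends, so nothing later overlaps RM4 either.
RM3 starts after RM5 ends, so nothing later overlaps RM5 either.
RM8 starts before RM3 ends → RM3 and RM8 overlap.
RM2 starts exactly when RM3 ends (back-to-back, no overlap), so nothing later overlaps RM3 either.
RM2 starts before RM8 ends → RM8 and RM2 overlap.
RM6 starts before RM8 ends → RM8 and RM6 overlap.
RM7 starts before RM8 ends → RM8 and RM7 overlap.
RM6 starts before RM2 ends → RM2 and RM6 overlap.
RM7 starts before RM2 ends → RM2 and RM7 overlap.
RM7 starts before RM6 ends → RM6 and RM7 overlap.

RM2 & RM6, RM2 & RM7, RM2 & RM8, RM3 & RM8, RM6 & RM7, RM6 & RM8, RM7 & RM8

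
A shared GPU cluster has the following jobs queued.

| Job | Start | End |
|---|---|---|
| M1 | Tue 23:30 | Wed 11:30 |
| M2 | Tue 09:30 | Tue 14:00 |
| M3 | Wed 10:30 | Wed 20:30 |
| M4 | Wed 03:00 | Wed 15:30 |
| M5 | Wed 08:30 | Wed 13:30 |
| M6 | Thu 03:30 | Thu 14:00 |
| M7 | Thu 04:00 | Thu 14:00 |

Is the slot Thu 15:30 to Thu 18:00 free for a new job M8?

Yes — the slot is free

M2: ends Tue 14:00 at or before M8 starts Thu 15:30 → clear.
M1: ends Wed 11:30 at or before M8 starts Thu 15:30 → clear.
M4: ends Wed 15:30 at or before M8 starts Thu 15:30 → clear.
M5: ends Wed 13:30 at or before M8 starts Thu 15:30 → clear.
M3: ends Wed 20:30 at or before M8 starts Thu 15:30 → clear.
M6: ends Thu 14:00 at or before M8 starts Thu 15:30 → clear.
M7: ends Thu 14:00 at or before M8 starts Thu 15:30 → clear.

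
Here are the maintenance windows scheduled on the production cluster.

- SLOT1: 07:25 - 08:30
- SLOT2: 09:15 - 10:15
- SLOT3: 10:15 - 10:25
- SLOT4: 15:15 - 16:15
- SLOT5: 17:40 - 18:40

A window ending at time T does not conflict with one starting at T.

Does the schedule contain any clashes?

Two intervals overlap when each starts before the other ends.
Sorted by start: SLOT1, SLOT2, SLOT3, SLOT4, SLOT5.
SLOT2 starts after SLOT1 ends, so SLOT1 has no further overlaps.
SLOT3 starts exactly when SLOT2 ends (back-to-back, no overlap), so SLOT2 has no further overlaps.
SLOT4 starts after SLOT3 ends, so SLOT3 has no further overlaps.
SLOT5 starts after SLOT4 ends.
Every pair is clear; the schedule has no overlaps.

No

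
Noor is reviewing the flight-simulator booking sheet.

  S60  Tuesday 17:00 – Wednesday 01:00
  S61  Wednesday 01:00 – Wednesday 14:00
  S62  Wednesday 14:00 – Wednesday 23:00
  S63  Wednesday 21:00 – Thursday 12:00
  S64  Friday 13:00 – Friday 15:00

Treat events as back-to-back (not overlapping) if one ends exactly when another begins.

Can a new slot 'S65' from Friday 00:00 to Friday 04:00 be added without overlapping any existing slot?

Yes — the slot is free

S60: ends Wednesday 01:00 at or before S65 starts Friday 00:00 → clear.
S61: ends Wednesday 14:00 at or before S65 starts Friday 00:00 → clear.
S62: ends Wednesday 23:00 at or before S65 starts Friday 00:00 → clear.
S63: ends Thursday 12:00 at or before S65 starts Friday 00:00 → clear.
S64: starts Friday 13:00 at or after S65 ends Friday 04:00 → clear.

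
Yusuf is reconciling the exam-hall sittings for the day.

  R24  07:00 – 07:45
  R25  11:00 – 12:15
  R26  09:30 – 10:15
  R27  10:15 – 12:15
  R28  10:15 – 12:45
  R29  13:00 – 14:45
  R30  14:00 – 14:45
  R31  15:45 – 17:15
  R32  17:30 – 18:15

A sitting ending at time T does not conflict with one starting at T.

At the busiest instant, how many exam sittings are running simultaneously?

Sort all start/end points and keep a running count:
07:00 start R24 → 1
07:45 end R24 → 0
09:30 start R26 → 1
10:15 end R26 → 0
10:15 start R27 → 1
10:15 start R28 → 2
11:00 start R25 → 3
12:15 end R25 → 2
12:15 end R27 → 1
12:45 end R28 → 0
13:00 start R29 → 1
14:00 start R30 → 2
14:45 end R29 → 1
14:45 end R30 → 0
15:45 start R31 → 1
17:15 end R31 → 0
17:30 start R32 → 1
18:15 end R32 → 0
Peak is 3, at 11:00 (R25, R27, R28).

3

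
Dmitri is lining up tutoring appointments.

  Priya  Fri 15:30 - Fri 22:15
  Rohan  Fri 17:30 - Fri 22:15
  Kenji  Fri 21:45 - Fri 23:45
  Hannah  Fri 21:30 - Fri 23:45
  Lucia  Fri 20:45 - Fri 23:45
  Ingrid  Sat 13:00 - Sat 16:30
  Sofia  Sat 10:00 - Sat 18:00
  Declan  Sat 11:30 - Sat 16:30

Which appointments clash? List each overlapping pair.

Sorted by start: Priya, Rohan, Lucia, Hannah, Kenji, Sofia, Declan, Ingrid.
Rohan starts before Priya ends → Priya and Rohan overlap.
Lucia starts before Priya ends → Priya and Lucia overlap.
Hannah starts before Priya ends → Priya and Hannah overlap.
Kenji starts before Priya ends → Priya and Kenji overlap.
Sofia starts after Priya ends, so nothing later overlaps Priya either.
Lucia starts before Rohan ends → Rohan and Lucia overlap.
Hannah starts before Rohan ends → Rohan and Hannah overlap.
Kenji starts before Rohan ends → Rohan and Kenji overlap.
Sofia starts after Rohan ends, so nothing later overlaps Rohan either.
Hannah starts before Lucia ends → Lucia and Hannah overlap.
Kenji starts before Lucia ends → Lucia and Kenji overlap.
Sofia starts after Lucia ends, so nothing later overlaps Lucia either.
Kenji starts before Hannah ends → Hannah and Kenji overlap.
Sofia starts after Hannah ends, so nothing later overlaps Hannah either.
Sofia starts after Kenji ends, so nothing later overlaps Kenji either.
Declan starts before Sofia ends → Sofia and Declan overlap.
Ingrid starts before Sofia ends → Sofia and Ingrid overlap.
Ingrid starts before Declan ends → Declan and Ingrid overlap.

Declan & Ingrid, Declan & Sofia, Hannah & Kenji, Hannah & Lucia, Hannah & Priya, Hannah & Rohan, Ingrid & Sofia, Kenji & Lucia, Kenji & Priya, Kenji & Rohan, Lucia & Priya, Lucia & Rohan, Priya & Rohan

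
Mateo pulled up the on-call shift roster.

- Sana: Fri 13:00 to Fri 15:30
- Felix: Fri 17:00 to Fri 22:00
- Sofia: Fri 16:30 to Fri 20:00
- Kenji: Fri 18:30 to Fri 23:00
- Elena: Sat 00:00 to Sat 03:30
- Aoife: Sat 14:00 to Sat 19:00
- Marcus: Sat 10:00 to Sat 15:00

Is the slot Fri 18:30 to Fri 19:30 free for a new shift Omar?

Sana: ends Fri 15:30 at or before Omar starts Fri 18:30 → clear.
Sofia: starts Fri 16:30 before Omar ends Fri 19:30, and ends Fri 20:00 after Omar starts Fri 18:30 → overlap.
Felix: starts Fri 17:00 before Omar ends Fri 19:30, and ends Fri 22:00 after Omar starts Fri 18:30 → overlap.
Kenji: starts Fri 18:30 before Omar ends Fri 19:30, and ends Fri 23:00 after Omar starts Fri 18:30 → overlap.
Elena: starts Sat 00:00 at or after Omar ends Fri 19:30 → clear.
Marcus: starts Sat 10:00 at or after Omar ends Fri 19:30 → clear.
Aoife: starts Sat 14:00 at or after Omar ends Fri 19:30 → clear.
Omar overlaps Felix, Sofia, Kenji.

No — it overlaps Felix, Kenji, Sofia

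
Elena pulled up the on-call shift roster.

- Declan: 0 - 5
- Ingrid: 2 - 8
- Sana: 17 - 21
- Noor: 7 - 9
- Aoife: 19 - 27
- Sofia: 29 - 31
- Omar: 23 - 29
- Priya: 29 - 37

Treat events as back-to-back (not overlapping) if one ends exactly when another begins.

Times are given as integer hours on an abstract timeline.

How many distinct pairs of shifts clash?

5

Sorted by start: Declan, Ingrid, Noor, Sana, Aoife, Omar, Sofia, Priya.
Ingrid starts before Declan ends → Declan and Ingrid overlap.
Noor starts after Declan ends, so nothing later overlaps Declan either.
Noor starts before Ingrid ends → Ingrid and Noor overlap.
Sana starts after Ingrid ends, so nothing later overlaps Ingrid either.
Sana starts after Noor ends, so nothing later overlaps Noor either.
Aoife starts before Sana ends → Sana and Aoife overlap.
Omar starts after Sana ends, so nothing later overlaps Sana either.
Omar starts before Aoife ends → Aoife and Omar overlap.
Sofia starts after Aoife ends, so nothing later overlaps Aoife either.
Sofia starts exactly when Omar ends (back-to-back, no overlap), so nothing later overlaps Omar either.
Priya starts before Sofia ends → Sofia and Priya overlap.
Overlapping pairs: Aoife & Omar, Aoife & Sana, Declan & Ingrid, Ingrid & Noor, Priya & Sofia — 5 in total.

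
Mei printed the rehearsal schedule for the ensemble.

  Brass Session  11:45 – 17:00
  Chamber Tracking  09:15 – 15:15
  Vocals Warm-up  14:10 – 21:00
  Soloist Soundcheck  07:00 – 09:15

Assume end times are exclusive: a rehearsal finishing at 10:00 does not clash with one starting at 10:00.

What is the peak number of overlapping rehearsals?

Walk through starts and ends in time order (an end at T is processed before a start at T):
07:00 start Soloist Soundcheck → 1
09:15 end Soloist Soundcheck → 0
09:15 start Chamber Tracking → 1
11:45 start Brass Session → 2
14:10 start Vocals Warm-up → 3
15:15 end Chamber Tracking → 2
17:00 end Brass Session → 1
21:00 end Vocals Warm-up → 0
Peak is 3, at 14:10 (Brass Session, Chamber Tracking, Vocals Warm-up).

3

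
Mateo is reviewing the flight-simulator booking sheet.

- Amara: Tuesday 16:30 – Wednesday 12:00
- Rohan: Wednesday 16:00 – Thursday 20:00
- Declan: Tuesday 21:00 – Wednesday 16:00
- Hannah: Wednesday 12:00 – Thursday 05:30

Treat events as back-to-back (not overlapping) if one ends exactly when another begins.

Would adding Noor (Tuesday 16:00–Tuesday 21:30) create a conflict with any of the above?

Amara: starts Tuesday 16:30 before Noor ends Tuesday 21:30, and ends Wednesday 12:00 after Noor starts Tuesday 16:00 → overlap.
Declan: starts Tuesday 21:00 before Noor ends Tuesday 21:30, and ends Wednesday 16:00 after Noor starts Tuesday 16:00 → overlap.
Hannah: starts Wednesday 12:00 at or after Noor ends Tuesday 21:30 → clear.
Rohan: starts Wednesday 16:00 at or after Noor ends Tuesday 21:30 → clear.
Noor overlaps Declan, Amara.

Yes — it overlaps Amara, Declan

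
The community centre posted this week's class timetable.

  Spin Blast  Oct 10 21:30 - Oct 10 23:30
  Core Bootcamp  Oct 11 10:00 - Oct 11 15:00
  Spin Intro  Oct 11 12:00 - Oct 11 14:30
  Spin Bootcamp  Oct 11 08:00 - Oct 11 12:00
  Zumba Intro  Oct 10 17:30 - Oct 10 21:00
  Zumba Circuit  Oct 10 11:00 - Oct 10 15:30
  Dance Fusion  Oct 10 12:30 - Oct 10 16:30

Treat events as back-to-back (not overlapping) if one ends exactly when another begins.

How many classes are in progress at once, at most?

Sort all start/end points and keep a running count:
Oct 10 11:00 start Zumba Circuit → 1
Oct 10 12:30 start Dance Fusion → 2
Oct 10 15:30 end Zumba Circuit → 1
Oct 10 16:30 end Dance Fusion → 0
Oct 10 17:30 start Zumba Intro → 1
Oct 10 21:00 end Zumba Intro → 0
Oct 10 21:30 start Spin Blast → 1
Oct 10 23:30 end Spin Blast → 0
Oct 11 08:00 start Spin Bootcamp → 1
Oct 11 10:00 start Core Bootcamp → 2
Oct 11 12:00 end Spin Bootcamp → 1
Oct 11 12:00 start Spin Intro → 2
Oct 11 14:30 end Spin Intro → 1
Oct 11 15:00 end Core Bootcamp → 0
Peak is 2, at Oct 10 12:30 (Dance Fusion, Zumba Circuit).

2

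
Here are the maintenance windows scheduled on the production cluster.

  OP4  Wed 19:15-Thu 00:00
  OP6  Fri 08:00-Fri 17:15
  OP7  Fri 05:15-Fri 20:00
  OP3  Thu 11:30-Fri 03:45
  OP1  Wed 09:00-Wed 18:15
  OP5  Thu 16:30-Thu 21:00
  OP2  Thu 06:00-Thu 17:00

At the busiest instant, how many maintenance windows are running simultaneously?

3

Walk through starts and ends in time order (an end at T is processed before a start at T):
Wed 09:00 start OP1 → 1
Wed 18:15 end OP1 → 0
Wed 19:15 start OP4 → 1
Thu 00:00 end OP4 → 0
Thu 06:00 start OP2 → 1
Thu 11:30 start OP3 → 2
Thu 16:30 start OP5 → 3
Thu 17:00 end OP2 → 2
Thu 21:00 end OP5 → 1
Fri 03:45 end OP3 → 0
Fri 05:15 start OP7 → 1
Fri 08:00 start OP6 → 2
Fri 17:15 end OP6 → 1
Fri 20:00 end OP7 → 0
Peak is 3, at Thu 16:30 (OP2, OP3, OP5).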